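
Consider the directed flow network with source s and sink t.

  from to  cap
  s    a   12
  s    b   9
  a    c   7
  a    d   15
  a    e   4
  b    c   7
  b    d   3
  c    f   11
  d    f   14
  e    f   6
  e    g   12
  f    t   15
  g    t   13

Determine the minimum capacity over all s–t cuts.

Augment s→a→c→f→t: bottleneck 7, flow now 7.
Augment s→a→d→f→t: bottleneck 5, flow now 12.
Augment s→b→c→f→t: bottleneck 3, flow now 15.
Augment s→b→c→a→e→g→t: bottleneck 4, flow now 19. (uses reverse residual edge)
No augmenting path remains; maximum flow = 19.
By max-flow min-cut, the minimum cut capacity equals the max flow.
In the residual graph, reachable from s: {s, a, b, c, d, f}.
Min-cut edges: a→e (4), f→t (15); capacity 4 + 15 = 19.

19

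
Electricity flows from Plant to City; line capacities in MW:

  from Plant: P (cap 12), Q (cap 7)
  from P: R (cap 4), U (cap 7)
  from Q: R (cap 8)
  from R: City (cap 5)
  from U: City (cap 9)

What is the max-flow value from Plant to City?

Augment Plant→P→R→City: bottleneck 4, flow now 4.
Augment Plant→P→U→City: bottleneck 7, flow now 11.
Augment Plant→Q→R→City: bottleneck 1, flow now 12.
No augmenting path remains; maximum flow = 12.
In the residual graph, reachable from Plant: {Plant, P, Q, R}.
Min-cut edges: P→U (7), R→City (5); capacity 7 + 5 = 12.
This cut is saturated, so no flow can exceed 12.

12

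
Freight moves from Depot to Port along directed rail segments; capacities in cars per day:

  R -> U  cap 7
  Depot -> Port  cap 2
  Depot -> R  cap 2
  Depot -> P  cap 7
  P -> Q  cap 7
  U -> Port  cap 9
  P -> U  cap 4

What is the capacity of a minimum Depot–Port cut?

8

Augment Depot→Port: bottleneck 2, flow now 2.
Augment Depot→P→U→Port: bottleneck 4, flow now 6.
Augment Depot→R→U→Port: bottleneck 2, flow now 8.
No augmenting path remains; maximum flow = 8.
By max-flow min-cut, the minimum cut capacity equals the max flow.
In the residual graph, reachable from Depot: {Depot, P, Q}.
Min-cut edges: Depot→R (2), Depot→Port (2), P→U (4); capacity 2 + 2 + 4 = 8.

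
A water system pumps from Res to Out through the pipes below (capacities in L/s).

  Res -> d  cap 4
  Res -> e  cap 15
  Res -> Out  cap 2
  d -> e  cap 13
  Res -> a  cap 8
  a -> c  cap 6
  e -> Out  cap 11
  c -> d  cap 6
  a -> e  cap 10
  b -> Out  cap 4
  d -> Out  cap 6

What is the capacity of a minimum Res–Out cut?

Augment Res→Out: bottleneck 2, flow now 2.
Augment Res→d→Out: bottleneck 4, flow now 6.
Augment Res→e→Out: bottleneck 11, flow now 17.
Augment Res→a→c→d→Out: bottleneck 2, flow now 19.
No augmenting path remains; maximum flow = 19.
By max-flow min-cut, the minimum cut capacity equals the max flow.
In the residual graph, reachable from Res: {Res, a, c, d, e}.
Min-cut edges: Res→Out (2), d→Out (6), e→Out (11); capacity 2 + 6 + 11 = 19.

19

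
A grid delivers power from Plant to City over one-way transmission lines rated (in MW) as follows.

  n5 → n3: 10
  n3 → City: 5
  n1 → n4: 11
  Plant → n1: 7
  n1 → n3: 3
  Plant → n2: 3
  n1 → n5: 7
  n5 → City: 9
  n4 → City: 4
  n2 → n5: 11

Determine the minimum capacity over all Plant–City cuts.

10

Augment Plant→n1→n3→City: bottleneck 3, flow now 3.
Augment Plant→n1→n4→City: bottleneck 4, flow now 7.
Augment Plant→n2→n5→City: bottleneck 3, flow now 10.
No augmenting path remains; maximum flow = 10.
By max-flow min-cut, the minimum cut capacity equals the max flow.
In the residual graph, reachable from Plant: {Plant}.
Min-cut edges: Plant→n1 (7), Plant→n2 (3); capacity 7 + 3 = 10.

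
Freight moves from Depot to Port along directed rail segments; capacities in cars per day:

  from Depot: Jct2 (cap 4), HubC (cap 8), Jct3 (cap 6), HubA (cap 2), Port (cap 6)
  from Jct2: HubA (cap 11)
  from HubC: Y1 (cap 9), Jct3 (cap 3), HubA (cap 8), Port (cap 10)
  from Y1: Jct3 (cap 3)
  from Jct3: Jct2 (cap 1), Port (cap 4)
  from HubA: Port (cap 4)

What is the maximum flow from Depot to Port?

Augment Depot→Port: bottleneck 6, flow now 6.
Augment Depot→HubC→Port: bottleneck 8, flow now 14.
Augment Depot→Jct3→Port: bottleneck 4, flow now 18.
Augment Depot→HubA→Port: bottleneck 2, flow now 20.
Augment Depot→Jct2→HubA→Port: bottleneck 2, flow now 22.
No augmenting path remains; maximum flow = 22.
In the residual graph, reachable from Depot: {Depot, Jct2, Jct3, HubA}.
Min-cut edges: Depot→HubC (8), Depot→Port (6), Jct3→Port (4), HubA→Port (4); capacity 8 + 6 + 4 + 4 = 22.
This cut is saturated, so no flow can exceed 22.

22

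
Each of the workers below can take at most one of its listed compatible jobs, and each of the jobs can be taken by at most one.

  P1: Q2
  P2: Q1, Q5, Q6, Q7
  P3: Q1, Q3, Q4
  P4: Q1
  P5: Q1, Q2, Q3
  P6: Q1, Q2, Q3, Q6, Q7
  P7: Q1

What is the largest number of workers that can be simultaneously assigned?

Unit-capacity flow: source→left, listed edges, right→sink; max matching = max flow.
Augmenting path P1→Q2 (+1); matched 1.
Augmenting path P2→Q1 (+1); matched 2.
Augmenting path P3→Q3 (+1); matched 3.
Augmenting path P6→Q6 (+1); matched 4.
Augmenting path P4→Q1→P2→Q5 (+1); matched 5.
Augmenting path P5→Q3→P3→Q4 (+1); matched 6.
No augmenting path remains; maximum matching = 6.
König certificate: {P1, P2, P3, P5, P6, Q1} is a vertex cover of size 6 (every listed pair touches it), so no matching can be larger.

6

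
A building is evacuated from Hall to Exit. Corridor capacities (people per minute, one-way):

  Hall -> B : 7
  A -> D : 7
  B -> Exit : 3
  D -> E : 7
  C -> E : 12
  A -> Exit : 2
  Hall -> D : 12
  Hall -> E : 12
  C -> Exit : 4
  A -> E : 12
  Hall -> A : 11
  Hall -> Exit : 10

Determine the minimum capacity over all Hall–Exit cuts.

Augment Hall→Exit: bottleneck 10, flow now 10.
Augment Hall→A→Exit: bottleneck 2, flow now 12.
Augment Hall→B→Exit: bottleneck 3, flow now 15.
No augmenting path remains; maximum flow = 15.
By max-flow min-cut, the minimum cut capacity equals the max flow.
In the residual graph, reachable from Hall: {Hall, A, B, D, E}.
Min-cut edges: Hall→Exit (10), A→Exit (2), B→Exit (3); capacity 10 + 2 + 3 = 15.

15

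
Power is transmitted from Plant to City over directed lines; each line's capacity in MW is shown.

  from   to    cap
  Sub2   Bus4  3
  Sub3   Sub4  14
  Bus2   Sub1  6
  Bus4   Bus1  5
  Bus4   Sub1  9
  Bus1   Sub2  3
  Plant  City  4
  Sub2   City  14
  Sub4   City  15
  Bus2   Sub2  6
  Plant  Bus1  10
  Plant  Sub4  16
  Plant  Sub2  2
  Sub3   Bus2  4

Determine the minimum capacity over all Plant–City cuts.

24

Augment Plant→City: bottleneck 4, flow now 4.
Augment Plant→Sub4→City: bottleneck 15, flow now 19.
Augment Plant→Sub2→City: bottleneck 2, flow now 21.
Augment Plant→Bus1→Sub2→City: bottleneck 3, flow now 24.
No augmenting path remains; maximum flow = 24.
By max-flow min-cut, the minimum cut capacity equals the max flow.
In the residual graph, reachable from Plant: {Plant, Bus1, Sub4}.
Min-cut edges: Plant→Sub2 (2), Plant→City (4), Bus1→Sub2 (3), Sub4→City (15); capacity 2 + 4 + 3 + 15 = 24.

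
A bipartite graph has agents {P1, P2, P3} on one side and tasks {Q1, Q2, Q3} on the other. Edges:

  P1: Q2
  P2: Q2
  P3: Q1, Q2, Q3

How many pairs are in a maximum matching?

2

Unit-capacity flow: source→left, listed edges, right→sink; max matching = max flow.
Augmenting path P1→Q2 (+1); matched 1.
Augmenting path P3→Q1 (+1); matched 2.
No augmenting path remains; maximum matching = 2.
König certificate: {P3, Q2} is a vertex cover of size 2 (every listed pair touches it), so no matching can be larger.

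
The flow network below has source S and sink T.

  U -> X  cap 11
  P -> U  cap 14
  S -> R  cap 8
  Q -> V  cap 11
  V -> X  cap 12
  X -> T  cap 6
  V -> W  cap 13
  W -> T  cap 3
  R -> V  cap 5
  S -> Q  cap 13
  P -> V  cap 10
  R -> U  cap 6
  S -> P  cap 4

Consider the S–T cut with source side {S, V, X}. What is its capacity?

Edges leaving {S, V, X}: S→P (4), S→Q (13), S→R (8), V→W (13), X→T (6).
Cut capacity = 4 + 13 + 8 + 13 + 6 = 44.

44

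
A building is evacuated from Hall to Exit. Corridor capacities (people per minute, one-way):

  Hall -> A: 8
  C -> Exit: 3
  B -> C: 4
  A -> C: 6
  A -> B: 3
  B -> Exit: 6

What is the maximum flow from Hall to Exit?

Augment Hall→A→B→Exit: bottleneck 3, flow now 3.
Augment Hall→A→C→Exit: bottleneck 3, flow now 6.
No augmenting path remains; maximum flow = 6.
In the residual graph, reachable from Hall: {Hall, A, C}.
Min-cut edges: A→B (3), C→Exit (3); capacity 3 + 3 = 6.
This cut is saturated, so no flow can exceed 6.

6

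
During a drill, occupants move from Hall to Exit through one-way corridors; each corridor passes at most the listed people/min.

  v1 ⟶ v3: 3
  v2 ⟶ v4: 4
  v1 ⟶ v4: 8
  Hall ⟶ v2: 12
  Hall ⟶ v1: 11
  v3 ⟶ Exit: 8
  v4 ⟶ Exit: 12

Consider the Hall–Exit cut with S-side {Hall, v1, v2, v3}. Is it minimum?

Given cut capacity: 8 + 4 + 8 = 20.
Augment Hall→v1→v3→Exit: bottleneck 3, flow now 3.
Augment Hall→v1→v4→Exit: bottleneck 8, flow now 11.
Augment Hall→v2→v4→Exit: bottleneck 4, flow now 15.
No augmenting path remains; maximum flow = 15.
In the residual graph, reachable from Hall: {Hall, v2}.
Min-cut edges: Hall→v1 (11), v2→v4 (4); capacity 11 + 4 = 15.
Cut capacity 20 exceeds the max flow 15, so it is not minimum.

No — its capacity is 20, but the minimum cut has capacity 15.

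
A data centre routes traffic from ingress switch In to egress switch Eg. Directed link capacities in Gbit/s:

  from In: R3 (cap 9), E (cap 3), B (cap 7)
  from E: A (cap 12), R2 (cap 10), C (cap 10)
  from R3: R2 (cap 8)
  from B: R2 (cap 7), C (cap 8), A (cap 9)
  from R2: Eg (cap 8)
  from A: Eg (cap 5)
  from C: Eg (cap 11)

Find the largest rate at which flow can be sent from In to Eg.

Augment In→E→R2→Eg: bottleneck 3, flow now 3.
Augment In→R3→R2→Eg: bottleneck 5, flow now 8.
Augment In→B→A→Eg: bottleneck 5, flow now 13.
Augment In→B→C→Eg: bottleneck 2, flow now 15.
Augment In→R3→R2→E→C→Eg: bottleneck 3, flow now 18. (uses reverse residual edge)
No augmenting path remains; maximum flow = 18.
In the residual graph, reachable from In: {In, R3}.
Min-cut edges: In→E (3), In→B (7), R3→R2 (8); capacity 3 + 7 + 8 = 18.
This cut is saturated, so no flow can exceed 18.

18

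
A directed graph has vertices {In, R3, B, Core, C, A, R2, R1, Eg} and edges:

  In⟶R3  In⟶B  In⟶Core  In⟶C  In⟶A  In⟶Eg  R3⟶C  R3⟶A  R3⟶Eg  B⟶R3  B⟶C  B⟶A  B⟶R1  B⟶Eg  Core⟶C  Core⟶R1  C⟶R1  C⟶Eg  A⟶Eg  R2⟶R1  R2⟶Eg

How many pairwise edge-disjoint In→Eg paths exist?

5

Assign every edge capacity 1; by Menger, the answer equals the max flow.
Path In→Eg (+1); total 1.
Path In→R3→Eg (+1); total 2.
Path In→B→Eg (+1); total 3.
Path In→C→Eg (+1); total 4.
Path In→A→Eg (+1); total 5.
No residual In→Eg path; max flow = 5.
Certifying cut of size 5: {C→Eg, In→A, In→B, In→Eg, In→R3}.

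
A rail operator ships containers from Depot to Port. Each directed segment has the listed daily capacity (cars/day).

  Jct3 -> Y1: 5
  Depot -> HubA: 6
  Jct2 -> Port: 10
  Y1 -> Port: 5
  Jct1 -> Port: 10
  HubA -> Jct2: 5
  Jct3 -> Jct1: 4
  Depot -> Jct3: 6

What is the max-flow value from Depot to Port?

Augment Depot→HubA→Jct2→Port: bottleneck 5, flow now 5.
Augment Depot→Jct3→Y1→Port: bottleneck 5, flow now 10.
Augment Depot→Jct3→Jct1→Port: bottleneck 1, flow now 11.
No augmenting path remains; maximum flow = 11.
In the residual graph, reachable from Depot: {Depot, HubA}.
Min-cut edges: Depot→Jct3 (6), HubA→Jct2 (5); capacity 6 + 5 = 11.
This cut is saturated, so no flow can exceed 11.

11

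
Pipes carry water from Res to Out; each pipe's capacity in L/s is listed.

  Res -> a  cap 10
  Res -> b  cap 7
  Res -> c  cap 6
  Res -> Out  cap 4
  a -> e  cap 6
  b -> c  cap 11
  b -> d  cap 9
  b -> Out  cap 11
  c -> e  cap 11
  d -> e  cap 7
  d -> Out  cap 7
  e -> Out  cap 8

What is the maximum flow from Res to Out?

Augment Res→Out: bottleneck 4, flow now 4.
Augment Res→b→Out: bottleneck 7, flow now 11.
Augment Res→a→e→Out: bottleneck 6, flow now 17.
Augment Res→c→e→Out: bottleneck 2, flow now 19.
No augmenting path remains; maximum flow = 19.
In the residual graph, reachable from Res: {Res, a, c, e}.
Min-cut edges: Res→b (7), Res→Out (4), e→Out (8); capacity 7 + 4 + 8 = 19.
This cut is saturated, so no flow can exceed 19.

19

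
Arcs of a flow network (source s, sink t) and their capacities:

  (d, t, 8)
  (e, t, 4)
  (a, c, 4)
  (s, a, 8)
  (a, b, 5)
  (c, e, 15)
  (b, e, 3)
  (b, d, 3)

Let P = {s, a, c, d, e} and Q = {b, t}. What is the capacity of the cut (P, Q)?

Edges leaving {s, a, c, d, e}: a→b (5), d→t (8), e→t (4).
Cut capacity = 5 + 8 + 4 = 17.

17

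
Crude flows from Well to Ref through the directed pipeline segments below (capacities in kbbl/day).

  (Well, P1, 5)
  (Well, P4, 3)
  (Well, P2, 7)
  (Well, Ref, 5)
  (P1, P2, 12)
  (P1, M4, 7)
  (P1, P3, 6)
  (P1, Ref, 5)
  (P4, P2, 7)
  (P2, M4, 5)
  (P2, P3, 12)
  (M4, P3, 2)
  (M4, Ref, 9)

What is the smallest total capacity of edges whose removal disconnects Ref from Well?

15

Augment Well→Ref: bottleneck 5, flow now 5.
Augment Well→P1→Ref: bottleneck 5, flow now 10.
Augment Well→P2→M4→Ref: bottleneck 5, flow now 15.
No augmenting path remains; maximum flow = 15.
By max-flow min-cut, the minimum cut capacity equals the max flow.
In the residual graph, reachable from Well: {Well, P4, P2, P3}.
Min-cut edges: Well→P1 (5), Well→Ref (5), P2→M4 (5); capacity 5 + 5 + 5 = 15.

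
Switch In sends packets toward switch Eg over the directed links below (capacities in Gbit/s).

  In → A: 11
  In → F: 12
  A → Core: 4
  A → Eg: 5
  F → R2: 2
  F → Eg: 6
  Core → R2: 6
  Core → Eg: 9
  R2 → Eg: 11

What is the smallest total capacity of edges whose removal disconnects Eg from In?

17

Augment In→A→Eg: bottleneck 5, flow now 5.
Augment In→F→Eg: bottleneck 6, flow now 11.
Augment In→A→Core→Eg: bottleneck 4, flow now 15.
Augment In→F→R2→Eg: bottleneck 2, flow now 17.
No augmenting path remains; maximum flow = 17.
By max-flow min-cut, the minimum cut capacity equals the max flow.
In the residual graph, reachable from In: {In, A, F}.
Min-cut edges: A→Core (4), A→Eg (5), F→R2 (2), F→Eg (6); capacity 4 + 5 + 2 + 6 = 17.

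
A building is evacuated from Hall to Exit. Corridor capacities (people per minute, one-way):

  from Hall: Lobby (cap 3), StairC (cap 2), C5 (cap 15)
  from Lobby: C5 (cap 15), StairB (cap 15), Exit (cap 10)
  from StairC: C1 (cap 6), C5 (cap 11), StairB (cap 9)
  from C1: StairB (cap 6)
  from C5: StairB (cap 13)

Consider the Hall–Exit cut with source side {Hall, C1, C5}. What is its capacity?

Edges leaving {Hall, C1, C5}: Hall→Lobby (3), Hall→StairC (2), C1→StairB (6), C5→StairB (13).
Cut capacity = 3 + 2 + 6 + 13 = 24.

24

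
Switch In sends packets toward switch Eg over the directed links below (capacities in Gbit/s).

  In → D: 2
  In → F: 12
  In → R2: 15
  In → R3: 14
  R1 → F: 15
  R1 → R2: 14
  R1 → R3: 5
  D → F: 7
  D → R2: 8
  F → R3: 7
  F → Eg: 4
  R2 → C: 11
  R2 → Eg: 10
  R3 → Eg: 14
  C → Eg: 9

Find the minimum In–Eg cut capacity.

35

Augment In→F→Eg: bottleneck 4, flow now 4.
Augment In→R2→Eg: bottleneck 10, flow now 14.
Augment In→R3→Eg: bottleneck 14, flow now 28.
Augment In→R2→C→Eg: bottleneck 5, flow now 33.
Augment In→D→R2→C→Eg: bottleneck 2, flow now 35.
No augmenting path remains; maximum flow = 35.
By max-flow min-cut, the minimum cut capacity equals the max flow.
In the residual graph, reachable from In: {In, F, R3}.
Min-cut edges: In→D (2), In→R2 (15), F→Eg (4), R3→Eg (14); capacity 2 + 15 + 4 + 14 = 35.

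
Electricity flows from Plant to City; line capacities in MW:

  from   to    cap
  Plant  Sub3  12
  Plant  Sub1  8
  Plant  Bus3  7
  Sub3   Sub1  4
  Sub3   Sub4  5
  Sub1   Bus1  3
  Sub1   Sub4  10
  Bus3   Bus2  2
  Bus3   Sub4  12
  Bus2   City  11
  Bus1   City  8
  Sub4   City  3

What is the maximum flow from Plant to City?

8

Augment Plant→Sub3→Sub4→City: bottleneck 3, flow now 3.
Augment Plant→Sub1→Bus1→City: bottleneck 3, flow now 6.
Augment Plant→Bus3→Bus2→City: bottleneck 2, flow now 8.
No augmenting path remains; maximum flow = 8.
In the residual graph, reachable from Plant: {Plant, Sub3, Sub1, Bus3, Sub4}.
Min-cut edges: Sub1→Bus1 (3), Bus3→Bus2 (2), Sub4→City (3); capacity 3 + 2 + 3 = 8.
This cut is saturated, so no flow can exceed 8.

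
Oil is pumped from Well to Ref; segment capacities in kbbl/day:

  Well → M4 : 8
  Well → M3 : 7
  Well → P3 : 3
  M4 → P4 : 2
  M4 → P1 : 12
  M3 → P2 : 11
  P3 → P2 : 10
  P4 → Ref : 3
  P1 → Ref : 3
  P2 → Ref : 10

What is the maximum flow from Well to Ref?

15

Augment Well→M4→P4→Ref: bottleneck 2, flow now 2.
Augment Well→M4→P1→Ref: bottleneck 3, flow now 5.
Augment Well→M3→P2→Ref: bottleneck 7, flow now 12.
Augment Well→P3→P2→Ref: bottleneck 3, flow now 15.
No augmenting path remains; maximum flow = 15.
In the residual graph, reachable from Well: {Well, M4, P1}.
Min-cut edges: Well→M3 (7), Well→P3 (3), M4→P4 (2), P1→Ref (3); capacity 7 + 3 + 2 + 3 = 15.
This cut is saturated, so no flow can exceed 15.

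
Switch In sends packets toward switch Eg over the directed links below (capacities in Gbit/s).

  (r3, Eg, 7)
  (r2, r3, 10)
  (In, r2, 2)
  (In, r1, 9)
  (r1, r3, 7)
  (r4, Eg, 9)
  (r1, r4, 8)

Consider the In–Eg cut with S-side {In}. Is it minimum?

Yes — it is a minimum cut (capacity 11).

Given cut capacity: 9 + 2 = 11.
Augment In→r1→r3→Eg: bottleneck 7, flow now 7.
Augment In→r1→r4→Eg: bottleneck 2, flow now 9.
Augment In→r2→r3→r1→r4→Eg: bottleneck 2, flow now 11. (uses reverse residual edge)
No augmenting path remains; maximum flow = 11.
Cut capacity 11 equals the max flow, so it is a minimum cut.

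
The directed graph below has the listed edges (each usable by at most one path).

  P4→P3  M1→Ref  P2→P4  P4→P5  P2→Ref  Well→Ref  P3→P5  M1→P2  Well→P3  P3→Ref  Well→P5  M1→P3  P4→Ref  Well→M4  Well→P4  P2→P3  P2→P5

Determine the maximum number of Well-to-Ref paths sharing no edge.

3

Assign every edge capacity 1; by Menger, the answer equals the max flow.
Path Well→Ref (+1); total 1.
Path Well→P4→Ref (+1); total 2.
Path Well→P3→Ref (+1); total 3.
No residual Well→Ref path; max flow = 3.
Certifying cut of size 3: {Well→P3, Well→P4, Well→Ref}.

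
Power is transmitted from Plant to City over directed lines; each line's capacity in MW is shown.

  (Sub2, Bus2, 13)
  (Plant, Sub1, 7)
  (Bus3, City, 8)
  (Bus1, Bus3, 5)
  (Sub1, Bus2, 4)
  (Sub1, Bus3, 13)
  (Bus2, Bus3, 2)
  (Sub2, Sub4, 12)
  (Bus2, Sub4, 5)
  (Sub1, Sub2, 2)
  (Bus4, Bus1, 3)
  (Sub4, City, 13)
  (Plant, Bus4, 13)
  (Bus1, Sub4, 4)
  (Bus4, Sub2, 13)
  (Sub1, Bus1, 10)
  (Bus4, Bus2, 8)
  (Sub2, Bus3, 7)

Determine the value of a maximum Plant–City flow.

20

Augment Plant→Sub1→Bus3→City: bottleneck 7, flow now 7.
Augment Plant→Bus4→Bus2→Sub4→City: bottleneck 5, flow now 12.
Augment Plant→Bus4→Bus2→Bus3→City: bottleneck 1, flow now 13.
Augment Plant→Bus4→Sub2→Sub4→City: bottleneck 7, flow now 20.
No augmenting path remains; maximum flow = 20.
In the residual graph, reachable from Plant: {Plant}.
Min-cut edges: Plant→Sub1 (7), Plant→Bus4 (13); capacity 7 + 13 = 20.
This cut is saturated, so no flow can exceed 20.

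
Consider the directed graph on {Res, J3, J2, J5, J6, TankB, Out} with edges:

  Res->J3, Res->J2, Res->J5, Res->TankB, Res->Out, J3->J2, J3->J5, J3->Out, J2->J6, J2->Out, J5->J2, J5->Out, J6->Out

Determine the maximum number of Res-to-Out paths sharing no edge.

Assign every edge capacity 1; by Menger, the answer equals the max flow.
Path Res→Out (+1); total 1.
Path Res→J3→Out (+1); total 2.
Path Res→J2→Out (+1); total 3.
Path Res→J5→Out (+1); total 4.
No residual Res→Out path; max flow = 4.
Certifying cut of size 4: {Res→J2, Res→J3, Res→J5, Res→Out}.

4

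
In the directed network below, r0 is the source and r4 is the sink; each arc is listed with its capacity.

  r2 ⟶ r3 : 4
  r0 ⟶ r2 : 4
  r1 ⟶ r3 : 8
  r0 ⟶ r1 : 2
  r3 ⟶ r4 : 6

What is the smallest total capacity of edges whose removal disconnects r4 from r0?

6

Augment r0→r1→r3→r4: bottleneck 2, flow now 2.
Augment r0→r2→r3→r4: bottleneck 4, flow now 6.
No augmenting path remains; maximum flow = 6.
By max-flow min-cut, the minimum cut capacity equals the max flow.
In the residual graph, reachable from r0: {r0}.
Min-cut edges: r0→r1 (2), r0→r2 (4); capacity 2 + 4 = 6.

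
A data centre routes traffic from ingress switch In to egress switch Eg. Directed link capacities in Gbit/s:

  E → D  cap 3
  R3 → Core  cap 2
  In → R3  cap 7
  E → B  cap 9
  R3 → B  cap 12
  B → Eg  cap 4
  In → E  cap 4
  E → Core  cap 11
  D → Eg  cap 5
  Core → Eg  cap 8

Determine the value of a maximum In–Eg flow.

10

Augment In→E→B→Eg: bottleneck 4, flow now 4.
Augment In→R3→Core→Eg: bottleneck 2, flow now 6.
Augment In→R3→B→E→Core→Eg: bottleneck 4, flow now 10. (uses reverse residual edge)
No augmenting path remains; maximum flow = 10.
In the residual graph, reachable from In: {In, R3, B}.
Min-cut edges: In→E (4), R3→Core (2), B→Eg (4); capacity 4 + 2 + 4 = 10.
This cut is saturated, so no flow can exceed 10.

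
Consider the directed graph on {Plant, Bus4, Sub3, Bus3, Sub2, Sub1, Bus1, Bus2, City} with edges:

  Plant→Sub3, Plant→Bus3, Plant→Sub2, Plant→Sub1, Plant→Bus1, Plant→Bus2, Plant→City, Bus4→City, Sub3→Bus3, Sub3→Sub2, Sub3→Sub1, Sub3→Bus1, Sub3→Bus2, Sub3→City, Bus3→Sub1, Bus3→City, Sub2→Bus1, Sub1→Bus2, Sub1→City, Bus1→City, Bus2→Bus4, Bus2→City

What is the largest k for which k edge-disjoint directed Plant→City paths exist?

Assign every edge capacity 1; by Menger, the answer equals the max flow.
Path Plant→City (+1); total 1.
Path Plant→Sub3→City (+1); total 2.
Path Plant→Bus3→City (+1); total 3.
Path Plant→Sub1→City (+1); total 4.
Path Plant→Bus1→City (+1); total 5.
Path Plant→Bus2→City (+1); total 6.
No residual Plant→City path; max flow = 6.
Certifying cut of size 6: {Bus1→City, Plant→Bus2, Plant→Bus3, Plant→City, Plant→Sub1, Plant→Sub3}.

6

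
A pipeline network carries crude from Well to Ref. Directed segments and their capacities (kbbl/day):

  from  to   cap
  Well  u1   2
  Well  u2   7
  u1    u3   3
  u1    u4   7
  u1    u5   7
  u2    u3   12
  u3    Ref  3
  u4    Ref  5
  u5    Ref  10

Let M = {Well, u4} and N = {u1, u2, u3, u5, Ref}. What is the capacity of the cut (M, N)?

Edges leaving {Well, u4}: Well→u1 (2), Well→u2 (7), u4→Ref (5).
Cut capacity = 2 + 7 + 5 = 14.

14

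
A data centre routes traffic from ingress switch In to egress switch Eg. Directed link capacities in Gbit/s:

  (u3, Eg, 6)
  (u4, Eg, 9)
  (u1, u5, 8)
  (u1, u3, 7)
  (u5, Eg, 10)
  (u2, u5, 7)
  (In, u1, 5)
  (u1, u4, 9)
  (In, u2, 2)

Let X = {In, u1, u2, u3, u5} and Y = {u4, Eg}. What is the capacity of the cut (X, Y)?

25

Edges leaving {In, u1, u2, u3, u5}: u1→u4 (9), u3→Eg (6), u5→Eg (10).
Cut capacity = 9 + 6 + 10 = 25.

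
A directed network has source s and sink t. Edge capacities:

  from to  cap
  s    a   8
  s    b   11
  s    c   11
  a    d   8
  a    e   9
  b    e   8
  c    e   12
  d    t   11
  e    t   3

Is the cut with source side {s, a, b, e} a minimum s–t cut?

Given cut capacity: 11 + 8 + 3 = 22.
Augment s→a→d→t: bottleneck 8, flow now 8.
Augment s→b→e→t: bottleneck 3, flow now 11.
No augmenting path remains; maximum flow = 11.
In the residual graph, reachable from s: {s, b, c, e}.
Min-cut edges: s→a (8), e→t (3); capacity 8 + 3 = 11.
Cut capacity 22 exceeds the max flow 11, so it is not minimum.

No — its capacity is 22, but the minimum cut has capacity 11.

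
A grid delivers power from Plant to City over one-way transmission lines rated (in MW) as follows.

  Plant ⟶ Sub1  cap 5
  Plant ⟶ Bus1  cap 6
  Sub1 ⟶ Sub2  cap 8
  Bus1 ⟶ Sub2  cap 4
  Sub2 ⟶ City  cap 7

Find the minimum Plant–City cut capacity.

Augment Plant→Sub1→Sub2→City: bottleneck 5, flow now 5.
Augment Plant→Bus1→Sub2→City: bottleneck 2, flow now 7.
No augmenting path remains; maximum flow = 7.
By max-flow min-cut, the minimum cut capacity equals the max flow.
In the residual graph, reachable from Plant: {Plant, Sub1, Bus1, Sub2}.
Min-cut edges: Sub2→City (7); capacity 7 = 7.

7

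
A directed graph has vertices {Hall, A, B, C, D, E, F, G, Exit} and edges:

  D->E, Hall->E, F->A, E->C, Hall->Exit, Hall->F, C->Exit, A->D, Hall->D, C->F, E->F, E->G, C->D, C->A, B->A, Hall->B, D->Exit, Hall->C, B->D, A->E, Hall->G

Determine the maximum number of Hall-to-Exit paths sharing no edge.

3

Assign every edge capacity 1; by Menger, the answer equals the max flow.
Path Hall→Exit (+1); total 1.
Path Hall→C→Exit (+1); total 2.
Path Hall→D→Exit (+1); total 3.
No residual Hall→Exit path; max flow = 3.
Certifying cut of size 3: {C→Exit, D→Exit, Hall→Exit}.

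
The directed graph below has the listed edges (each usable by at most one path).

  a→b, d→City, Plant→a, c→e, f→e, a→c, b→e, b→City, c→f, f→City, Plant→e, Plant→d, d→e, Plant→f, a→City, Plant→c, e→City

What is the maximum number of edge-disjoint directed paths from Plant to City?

4

Assign every edge capacity 1; by Menger, the answer equals the max flow.
Path Plant→a→City (+1); total 1.
Path Plant→d→City (+1); total 2.
Path Plant→e→City (+1); total 3.
Path Plant→f→City (+1); total 4.
No residual Plant→City path; max flow = 4.
Certifying cut of size 4: {Plant→a, Plant→d, e→City, f→City}.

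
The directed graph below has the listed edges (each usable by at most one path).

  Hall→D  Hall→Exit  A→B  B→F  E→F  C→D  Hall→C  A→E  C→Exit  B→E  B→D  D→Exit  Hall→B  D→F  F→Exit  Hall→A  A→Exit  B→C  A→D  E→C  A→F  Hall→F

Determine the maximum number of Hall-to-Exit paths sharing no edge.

Assign every edge capacity 1; by Menger, the answer equals the max flow.
Path Hall→Exit (+1); total 1.
Path Hall→A→Exit (+1); total 2.
Path Hall→C→Exit (+1); total 3.
Path Hall→D→Exit (+1); total 4.
Path Hall→F→Exit (+1); total 5.
No residual Hall→Exit path; max flow = 5.
Certifying cut of size 5: {C→Exit, D→Exit, F→Exit, Hall→A, Hall→Exit}.

5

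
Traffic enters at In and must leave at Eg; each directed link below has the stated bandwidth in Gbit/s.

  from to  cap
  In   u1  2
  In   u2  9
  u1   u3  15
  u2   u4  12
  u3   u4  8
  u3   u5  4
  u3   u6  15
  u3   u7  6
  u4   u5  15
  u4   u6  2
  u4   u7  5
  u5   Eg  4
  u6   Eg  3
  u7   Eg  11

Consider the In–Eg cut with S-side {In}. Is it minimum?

Given cut capacity: 2 + 9 = 11.
Augment In→u1→u3→u5→Eg: bottleneck 2, flow now 2.
Augment In→u2→u4→u5→Eg: bottleneck 2, flow now 4.
Augment In→u2→u4→u6→Eg: bottleneck 2, flow now 6.
Augment In→u2→u4→u7→Eg: bottleneck 5, flow now 11.
No augmenting path remains; maximum flow = 11.
Cut capacity 11 equals the max flow, so it is a minimum cut.

Yes — it is a minimum cut (capacity 11).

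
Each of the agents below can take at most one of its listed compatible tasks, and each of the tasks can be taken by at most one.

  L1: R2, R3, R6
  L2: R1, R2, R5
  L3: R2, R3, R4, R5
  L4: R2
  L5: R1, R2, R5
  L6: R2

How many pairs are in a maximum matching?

5

Unit-capacity flow: source→left, listed edges, right→sink; max matching = max flow.
Augmenting path L1→R2 (+1); matched 1.
Augmenting path L2→R1 (+1); matched 2.
Augmenting path L3→R3 (+1); matched 3.
Augmenting path L5→R5 (+1); matched 4.
Augmenting path L4→R2→L1→R6 (+1); matched 5.
No augmenting path remains; maximum matching = 5.
König certificate: {L1, L2, L3, L5, R2} is a vertex cover of size 5 (every listed pair touches it), so no matching can be larger.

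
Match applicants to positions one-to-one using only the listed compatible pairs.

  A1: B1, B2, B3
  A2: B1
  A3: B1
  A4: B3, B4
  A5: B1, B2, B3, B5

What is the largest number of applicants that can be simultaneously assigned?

4

Unit-capacity flow: source→left, listed edges, right→sink; max matching = max flow.
Augmenting path A1→B1 (+1); matched 1.
Augmenting path A4→B3 (+1); matched 2.
Augmenting path A5→B2 (+1); matched 3.
Augmenting path A2→B1→A1→B2→A5→B5 (+1); matched 4.
No augmenting path remains; maximum matching = 4.
König certificate: {A1, A4, A5, B1} is a vertex cover of size 4 (every listed pair touches it), so no matching can be larger.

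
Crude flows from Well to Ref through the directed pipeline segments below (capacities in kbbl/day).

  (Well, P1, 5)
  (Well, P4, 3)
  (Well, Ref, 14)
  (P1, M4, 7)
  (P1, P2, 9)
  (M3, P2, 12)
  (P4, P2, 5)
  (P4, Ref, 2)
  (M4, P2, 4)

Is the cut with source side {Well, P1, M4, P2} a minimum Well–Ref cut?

No — its capacity is 17, but the minimum cut has capacity 16.

Given cut capacity: 3 + 14 = 17.
Augment Well→Ref: bottleneck 14, flow now 14.
Augment Well→P4→Ref: bottleneck 2, flow now 16.
No augmenting path remains; maximum flow = 16.
In the residual graph, reachable from Well: {Well, P1, P4, M4, P2}.
Min-cut edges: Well→Ref (14), P4→Ref (2); capacity 14 + 2 = 16.
Cut capacity 17 exceeds the max flow 16, so it is not minimum.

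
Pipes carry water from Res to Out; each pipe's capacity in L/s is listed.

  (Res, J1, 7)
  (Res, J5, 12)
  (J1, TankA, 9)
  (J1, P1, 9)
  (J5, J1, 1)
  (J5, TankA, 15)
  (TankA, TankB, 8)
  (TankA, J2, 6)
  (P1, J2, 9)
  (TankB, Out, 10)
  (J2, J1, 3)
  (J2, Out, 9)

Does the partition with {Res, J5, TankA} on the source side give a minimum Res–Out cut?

No — its capacity is 22, but the minimum cut has capacity 17.

Given cut capacity: 7 + 1 + 8 + 6 = 22.
Augment Res→J1→TankA→TankB→Out: bottleneck 7, flow now 7.
Augment Res→J5→TankA→TankB→Out: bottleneck 1, flow now 8.
Augment Res→J5→TankA→J2→Out: bottleneck 6, flow now 14.
Augment Res→J5→J1→P1→J2→Out: bottleneck 1, flow now 15.
Augment Res→J5→TankA→J1→P1→J2→Out: bottleneck 2, flow now 17. (uses reverse residual edge)
No augmenting path remains; maximum flow = 17.
In the residual graph, reachable from Res: {Res, J1, J5, TankA, P1, J2}.
Min-cut edges: TankA→TankB (8), J2→Out (9); capacity 8 + 9 = 17.
Cut capacity 22 exceeds the max flow 17, so it is not minimum.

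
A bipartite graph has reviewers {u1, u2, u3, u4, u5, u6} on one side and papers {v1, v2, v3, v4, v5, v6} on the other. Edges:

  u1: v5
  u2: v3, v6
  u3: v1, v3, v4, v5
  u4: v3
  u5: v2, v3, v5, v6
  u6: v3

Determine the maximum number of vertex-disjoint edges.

5

Unit-capacity flow: source→left, listed edges, right→sink; max matching = max flow.
Augmenting path u1→v5 (+1); matched 1.
Augmenting path u2→v3 (+1); matched 2.
Augmenting path u3→v1 (+1); matched 3.
Augmenting path u5→v2 (+1); matched 4.
Augmenting path u4→v3→u2→v6 (+1); matched 5.
No augmenting path remains; maximum matching = 5.
König certificate: {u1, u2, u3, u5, v3} is a vertex cover of size 5 (every listed pair touches it), so no matching can be larger.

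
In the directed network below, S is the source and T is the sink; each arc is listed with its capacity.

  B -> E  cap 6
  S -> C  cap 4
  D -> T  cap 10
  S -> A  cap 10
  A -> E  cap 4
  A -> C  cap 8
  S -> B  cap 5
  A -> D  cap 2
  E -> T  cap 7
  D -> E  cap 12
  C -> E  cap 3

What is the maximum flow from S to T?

Augment S→A→D→T: bottleneck 2, flow now 2.
Augment S→A→E→T: bottleneck 4, flow now 6.
Augment S→B→E→T: bottleneck 3, flow now 9.
No augmenting path remains; maximum flow = 9.
In the residual graph, reachable from S: {S, A, B, C, E}.
Min-cut edges: A→D (2), E→T (7); capacity 2 + 7 = 9.
This cut is saturated, so no flow can exceed 9.

9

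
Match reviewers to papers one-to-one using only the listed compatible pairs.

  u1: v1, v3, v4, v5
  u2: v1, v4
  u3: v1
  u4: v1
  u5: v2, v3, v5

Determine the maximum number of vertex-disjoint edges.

Unit-capacity flow: source→left, listed edges, right→sink; max matching = max flow.
Augmenting path u1→v1 (+1); matched 1.
Augmenting path u2→v4 (+1); matched 2.
Augmenting path u5→v2 (+1); matched 3.
Augmenting path u3→v1→u1→v3 (+1); matched 4.
No augmenting path remains; maximum matching = 4.
König certificate: {u1, u2, u5, v1} is a vertex cover of size 4 (every listed pair touches it), so no matching can be larger.

4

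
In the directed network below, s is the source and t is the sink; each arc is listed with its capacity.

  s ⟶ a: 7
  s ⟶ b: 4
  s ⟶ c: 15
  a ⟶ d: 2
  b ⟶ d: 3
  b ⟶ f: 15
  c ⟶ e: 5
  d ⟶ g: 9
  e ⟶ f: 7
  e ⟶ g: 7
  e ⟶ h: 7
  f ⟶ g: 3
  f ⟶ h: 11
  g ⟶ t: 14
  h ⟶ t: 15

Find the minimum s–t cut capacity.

Augment s→a→d→g→t: bottleneck 2, flow now 2.
Augment s→b→d→g→t: bottleneck 3, flow now 5.
Augment s→b→f→g→t: bottleneck 1, flow now 6.
Augment s→c→e→g→t: bottleneck 5, flow now 11.
No augmenting path remains; maximum flow = 11.
By max-flow min-cut, the minimum cut capacity equals the max flow.
In the residual graph, reachable from s: {s, a, c}.
Min-cut edges: s→b (4), a→d (2), c→e (5); capacity 4 + 2 + 5 = 11.

11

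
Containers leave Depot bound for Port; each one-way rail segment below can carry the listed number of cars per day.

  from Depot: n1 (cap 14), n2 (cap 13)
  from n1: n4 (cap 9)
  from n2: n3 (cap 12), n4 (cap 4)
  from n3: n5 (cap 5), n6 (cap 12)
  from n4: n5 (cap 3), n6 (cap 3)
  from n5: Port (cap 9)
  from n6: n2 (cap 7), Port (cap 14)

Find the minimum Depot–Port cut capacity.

Augment Depot→n1→n4→n5→Port: bottleneck 3, flow now 3.
Augment Depot→n1→n4→n6→Port: bottleneck 3, flow now 6.
Augment Depot→n2→n3→n5→Port: bottleneck 5, flow now 11.
Augment Depot→n2→n3→n6→Port: bottleneck 7, flow now 18.
No augmenting path remains; maximum flow = 18.
By max-flow min-cut, the minimum cut capacity equals the max flow.
In the residual graph, reachable from Depot: {Depot, n1, n2, n4}.
Min-cut edges: n2→n3 (12), n4→n5 (3), n4→n6 (3); capacity 12 + 3 + 3 = 18.

18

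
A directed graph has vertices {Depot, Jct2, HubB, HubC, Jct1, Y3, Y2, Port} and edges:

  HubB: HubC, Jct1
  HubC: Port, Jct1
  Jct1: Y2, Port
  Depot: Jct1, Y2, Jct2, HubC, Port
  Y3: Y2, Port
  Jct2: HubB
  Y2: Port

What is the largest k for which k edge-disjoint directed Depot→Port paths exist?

Assign every edge capacity 1; by Menger, the answer equals the max flow.
Path Depot→Port (+1); total 1.
Path Depot→HubC→Port (+1); total 2.
Path Depot→Jct1→Port (+1); total 3.
Path Depot→Y2→Port (+1); total 4.
No residual Depot→Port path; max flow = 4.
Certifying cut of size 4: {Depot→Port, HubC→Port, Jct1→Port, Y2→Port}.

4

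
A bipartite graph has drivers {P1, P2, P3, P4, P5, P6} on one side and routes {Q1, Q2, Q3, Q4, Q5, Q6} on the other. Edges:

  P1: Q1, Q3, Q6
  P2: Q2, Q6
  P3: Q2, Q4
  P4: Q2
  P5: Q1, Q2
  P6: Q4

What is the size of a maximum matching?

Unit-capacity flow: source→left, listed edges, right→sink; max matching = max flow.
Augmenting path P1→Q1 (+1); matched 1.
Augmenting path P2→Q2 (+1); matched 2.
Augmenting path P3→Q4 (+1); matched 3.
Augmenting path P4→Q2→P2→Q6 (+1); matched 4.
Augmenting path P5→Q1→P1→Q3 (+1); matched 5.
No augmenting path remains; maximum matching = 5.
König certificate: {P1, P2, P5, Q2, Q4} is a vertex cover of size 5 (every listed pair touches it), so no matching can be larger.

5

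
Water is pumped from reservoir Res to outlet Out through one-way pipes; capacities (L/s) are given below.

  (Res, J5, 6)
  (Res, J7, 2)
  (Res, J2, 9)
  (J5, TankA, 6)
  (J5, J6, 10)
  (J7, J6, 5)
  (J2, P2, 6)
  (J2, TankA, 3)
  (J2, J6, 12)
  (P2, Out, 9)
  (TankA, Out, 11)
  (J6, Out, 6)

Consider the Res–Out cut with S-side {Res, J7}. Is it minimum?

Given cut capacity: 6 + 9 + 5 = 20.
Augment Res→J5→TankA→Out: bottleneck 6, flow now 6.
Augment Res→J7→J6→Out: bottleneck 2, flow now 8.
Augment Res→J2→P2→Out: bottleneck 6, flow now 14.
Augment Res→J2→TankA→Out: bottleneck 3, flow now 17.
No augmenting path remains; maximum flow = 17.
In the residual graph, reachable from Res: {Res}.
Min-cut edges: Res→J5 (6), Res→J7 (2), Res→J2 (9); capacity 6 + 2 + 9 = 17.
Cut capacity 20 exceeds the max flow 17, so it is not minimum.

No — its capacity is 20, but the minimum cut has capacity 17.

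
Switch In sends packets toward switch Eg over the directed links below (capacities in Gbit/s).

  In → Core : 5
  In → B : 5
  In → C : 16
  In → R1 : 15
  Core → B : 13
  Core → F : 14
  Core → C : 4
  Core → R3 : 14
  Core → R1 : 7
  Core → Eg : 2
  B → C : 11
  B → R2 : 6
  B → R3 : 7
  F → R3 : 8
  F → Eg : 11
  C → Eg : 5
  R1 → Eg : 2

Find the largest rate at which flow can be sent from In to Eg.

12

Augment In→Core→Eg: bottleneck 2, flow now 2.
Augment In→C→Eg: bottleneck 5, flow now 7.
Augment In→R1→Eg: bottleneck 2, flow now 9.
Augment In→Core→F→Eg: bottleneck 3, flow now 12.
No augmenting path remains; maximum flow = 12.
In the residual graph, reachable from In: {In, B, C, R2, R3, R1}.
Min-cut edges: In→Core (5), C→Eg (5), R1→Eg (2); capacity 5 + 5 + 2 = 12.
This cut is saturated, so no flow can exceed 12.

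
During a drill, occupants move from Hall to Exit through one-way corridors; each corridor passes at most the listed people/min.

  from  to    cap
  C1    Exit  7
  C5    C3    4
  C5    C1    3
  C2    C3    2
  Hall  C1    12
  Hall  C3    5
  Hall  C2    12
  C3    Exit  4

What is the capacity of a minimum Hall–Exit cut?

11

Augment Hall→C1→Exit: bottleneck 7, flow now 7.
Augment Hall→C3→Exit: bottleneck 4, flow now 11.
No augmenting path remains; maximum flow = 11.
By max-flow min-cut, the minimum cut capacity equals the max flow.
In the residual graph, reachable from Hall: {Hall, C1, C2, C3}.
Min-cut edges: C1→Exit (7), C3→Exit (4); capacity 7 + 4 = 11.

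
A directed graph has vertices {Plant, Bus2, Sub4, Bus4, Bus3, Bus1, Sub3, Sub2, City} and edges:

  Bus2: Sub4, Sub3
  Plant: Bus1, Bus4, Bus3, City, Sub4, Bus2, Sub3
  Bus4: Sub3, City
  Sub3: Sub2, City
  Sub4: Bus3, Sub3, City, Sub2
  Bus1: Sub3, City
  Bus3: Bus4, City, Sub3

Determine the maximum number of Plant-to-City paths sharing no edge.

Assign every edge capacity 1; by Menger, the answer equals the max flow.
Path Plant→City (+1); total 1.
Path Plant→Sub4→City (+1); total 2.
Path Plant→Bus4→City (+1); total 3.
Path Plant→Bus3→City (+1); total 4.
Path Plant→Bus1→City (+1); total 5.
Path Plant→Sub3→City (+1); total 6.
No residual Plant→City path; max flow = 6.
Certifying cut of size 6: {Bus3→City, Bus4→City, Plant→Bus1, Plant→City, Sub3→City, Sub4→City}.

6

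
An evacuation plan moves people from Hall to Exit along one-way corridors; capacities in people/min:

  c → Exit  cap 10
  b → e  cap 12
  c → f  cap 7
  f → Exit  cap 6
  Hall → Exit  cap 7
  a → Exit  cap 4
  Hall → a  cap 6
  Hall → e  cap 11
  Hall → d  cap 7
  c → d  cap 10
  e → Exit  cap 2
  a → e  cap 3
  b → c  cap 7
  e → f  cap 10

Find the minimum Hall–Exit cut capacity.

Augment Hall→Exit: bottleneck 7, flow now 7.
Augment Hall→a→Exit: bottleneck 4, flow now 11.
Augment Hall→e→Exit: bottleneck 2, flow now 13.
Augment Hall→e→f→Exit: bottleneck 6, flow now 19.
No augmenting path remains; maximum flow = 19.
By max-flow min-cut, the minimum cut capacity equals the max flow.
In the residual graph, reachable from Hall: {Hall, a, d, e, f}.
Min-cut edges: Hall→Exit (7), a→Exit (4), e→Exit (2), f→Exit (6); capacity 7 + 4 + 2 + 6 = 19.

19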